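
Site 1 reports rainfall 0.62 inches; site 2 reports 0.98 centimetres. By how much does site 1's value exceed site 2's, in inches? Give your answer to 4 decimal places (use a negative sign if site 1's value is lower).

site 2: 0.98 cm = 0.385827 in.
Difference: 0.620000 − 0.385827 = 0.2342 in.

0.2342 in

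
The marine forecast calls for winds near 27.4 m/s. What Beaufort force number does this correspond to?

Beaufort force 10

27.4 m/s lies in the Beaufort 10 band (storm, 24.5–28.4 m/s).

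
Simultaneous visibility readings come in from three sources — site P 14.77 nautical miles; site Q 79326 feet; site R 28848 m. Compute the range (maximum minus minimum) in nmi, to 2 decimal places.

site Q: 79326 ft = 13.0554 nmi.
site R: 28848 m = 15.5767 nmi.
Spread: 15.5767 − 13.0554 = 2.52 nmi.

2.52 nmi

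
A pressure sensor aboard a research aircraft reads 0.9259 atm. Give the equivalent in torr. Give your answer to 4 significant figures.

703.7 mmHg

1 atm = 760 mmHg, so 0.9259 × 760 = 703.7 mmHg.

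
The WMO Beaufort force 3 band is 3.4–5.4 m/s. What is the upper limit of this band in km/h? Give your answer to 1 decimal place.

3.4–5.4 m/s × 3.6 = 12.2–19.4 km/h.

19.4 km/h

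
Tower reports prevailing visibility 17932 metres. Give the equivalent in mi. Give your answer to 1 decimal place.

1 m = 0.000621371 SM, so 17932 × 0.000621371 = 11.1 SM.

11.1 SM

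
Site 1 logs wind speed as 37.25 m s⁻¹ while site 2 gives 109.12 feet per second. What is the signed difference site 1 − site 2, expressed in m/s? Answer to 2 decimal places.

site 2: 109.12 ft/s = 33.2598 m/s.
Difference: 37.2500 − 33.2598 = 3.99 m/s.

3.99 m/s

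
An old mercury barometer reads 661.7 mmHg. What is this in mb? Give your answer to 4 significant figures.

1 mmHg = 1.33322 mb, so 661.7 × 1.33322 = 882.2 mb.

882.2 mb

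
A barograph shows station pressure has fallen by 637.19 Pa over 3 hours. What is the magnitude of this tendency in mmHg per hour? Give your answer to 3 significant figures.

637.19 Pa / 3 h × 0.00750062 mmHg/Pa = 1.59 mmHg/h.

1.59 mmHg per hour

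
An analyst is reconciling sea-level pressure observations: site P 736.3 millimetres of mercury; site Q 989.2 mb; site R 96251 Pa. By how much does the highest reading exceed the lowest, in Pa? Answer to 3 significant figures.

site P: 736.3 mmHg = 98165.27 Pa.
site Q: 989.2 mb = 98920.00 Pa.
Spread: 98920.00 − 96251.00 = 2670 Pa.

2670 Pa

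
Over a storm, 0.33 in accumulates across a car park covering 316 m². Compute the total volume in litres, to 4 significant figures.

2649 litres

Depth: 0.33 in × 25.4 = 8.382 mm.
1 mm over 1 m² is 1 L, so volume = 8.382 × 316 = 2648.712 L ≈ 2649 L.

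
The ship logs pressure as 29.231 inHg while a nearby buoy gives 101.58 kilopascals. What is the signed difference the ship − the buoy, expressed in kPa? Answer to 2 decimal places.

the ship: 29.231 inHg = 98.9875 kPa.
Difference: 98.9875 − 101.5800 = -2.59 kPa.

-2.59 kPa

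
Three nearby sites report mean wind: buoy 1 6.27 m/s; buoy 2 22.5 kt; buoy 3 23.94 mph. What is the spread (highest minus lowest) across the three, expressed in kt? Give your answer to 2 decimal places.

10.31 kt

buoy 1: 6.27 m/s = 12.1879 kt.
buoy 3: 23.94 mph = 20.8033 kt.
Spread: 22.5000 − 12.1879 = 10.31 kt.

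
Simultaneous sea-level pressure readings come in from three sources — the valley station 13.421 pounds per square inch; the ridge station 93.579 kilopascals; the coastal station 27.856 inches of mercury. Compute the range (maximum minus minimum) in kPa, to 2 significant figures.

the valley station: 13.421 psi = 92.535 kPa.
the coastal station: 27.856 inHg = 94.331 kPa.
Spread: 94.331 − 92.535 = 1.8 kPa.

1.8 kPa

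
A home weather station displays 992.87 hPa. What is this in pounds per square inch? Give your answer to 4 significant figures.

1 hPa = 0.0145038 psi, so 992.87 × 0.0145038 = 14.40 psi.

14.40 psi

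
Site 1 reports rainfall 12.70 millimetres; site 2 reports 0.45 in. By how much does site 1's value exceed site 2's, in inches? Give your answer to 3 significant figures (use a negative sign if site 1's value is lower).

site 1: 12.70 mm = 0.500000 in.
Difference: 0.500000 − 0.450000 = 0.0500 in.

0.0500 in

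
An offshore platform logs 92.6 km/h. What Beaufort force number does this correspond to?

Beaufort force 10

92.6 km/h = 25.7 m/s, which is Beaufort 10 (storm, 24.5–28.4 m/s).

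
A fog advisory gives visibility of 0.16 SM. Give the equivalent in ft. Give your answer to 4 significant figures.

1 SM = 5280 ft, so 0.16 × 5280 = 844.8 ft.

844.8 ft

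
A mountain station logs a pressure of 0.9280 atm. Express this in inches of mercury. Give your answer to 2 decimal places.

27.77 inHg

1 atm = 29.9213 inHg, so 0.9280 × 29.9213 = 27.77 inHg.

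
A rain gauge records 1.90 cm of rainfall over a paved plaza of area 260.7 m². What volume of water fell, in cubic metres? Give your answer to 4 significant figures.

4.953 cubic metres

Depth: 1.90 cm × 10 = 19 mm.
1 mm over 1 m² is 1 L, so volume = 19 × 260.7 = 4953.3 L = 4.953 m³.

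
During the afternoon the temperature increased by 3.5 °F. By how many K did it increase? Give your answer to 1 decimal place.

1.9 K

Converting a difference, only the 9/5 scale factor applies: ΔK = 3.5 × 0.5556 = 1.9 K.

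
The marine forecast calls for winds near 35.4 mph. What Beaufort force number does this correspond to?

Beaufort force 7

35.4 mph = 15.8 m/s, which is Beaufort 7 (near gale, 13.9–17.1 m/s).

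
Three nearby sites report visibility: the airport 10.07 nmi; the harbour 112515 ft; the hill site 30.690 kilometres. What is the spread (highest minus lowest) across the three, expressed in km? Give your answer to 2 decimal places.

15.64 km

the airport: 10.07 nmi = 18.64964 km.
the harbour: 112515 ft = 34.29457 km.
Spread: 34.29457 − 18.64964 = 15.64 km.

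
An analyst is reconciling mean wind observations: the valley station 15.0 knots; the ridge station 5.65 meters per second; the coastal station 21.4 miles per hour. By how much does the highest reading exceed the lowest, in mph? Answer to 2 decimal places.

8.76 mph

the valley station: 15.0 kt = 17.2617 mph.
the ridge station: 5.65 m/s = 12.6387 mph.
Spread: 21.4000 − 12.6387 = 8.76 mph.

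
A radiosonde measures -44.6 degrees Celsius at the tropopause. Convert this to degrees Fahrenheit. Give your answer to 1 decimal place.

-48.3 °F

°F = °C × 9/5 + 32 = -44.6 × 1.8 + 32 = -48.3 °F.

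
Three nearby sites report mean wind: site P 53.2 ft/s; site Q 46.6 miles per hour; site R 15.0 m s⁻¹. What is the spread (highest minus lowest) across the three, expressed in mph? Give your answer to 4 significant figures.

13.05 mph

site P: 53.2 ft/s = 36.2727 mph.
site R: 15.0 m/s = 33.5540 mph.
Spread: 46.6000 − 33.5540 = 13.05 mph.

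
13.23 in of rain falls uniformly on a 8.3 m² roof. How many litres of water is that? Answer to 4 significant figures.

Depth: 13.23 in × 25.4 = 336.042 mm.
1 mm over 1 m² is 1 L, so volume = 336.042 × 8.3 = 2789.1486 L ≈ 2789 L.

2789 litres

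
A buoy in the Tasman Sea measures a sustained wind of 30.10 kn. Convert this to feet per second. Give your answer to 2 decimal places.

1 kt = 1.68781 ft/s, so 30.10 × 1.68781 = 50.80 ft/s.

50.80 ft/s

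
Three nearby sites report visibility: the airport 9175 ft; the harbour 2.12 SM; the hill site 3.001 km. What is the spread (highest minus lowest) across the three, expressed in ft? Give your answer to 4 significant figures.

2019 ft

the harbour: 2.12 SM = 11193.60 ft.
the hill site: 3.001 km = 9845.80 ft.
Spread: 11193.60 − 9175.00 = 2019 ft.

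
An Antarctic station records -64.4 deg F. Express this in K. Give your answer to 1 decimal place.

First to °C: -53.56 °C.
Then to K: 219.6 K.

219.6 K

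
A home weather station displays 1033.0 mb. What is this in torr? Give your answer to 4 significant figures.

1 mb = 0.750062 mmHg, so 1033.0 × 0.750062 = 774.8 mmHg.

774.8 mmHg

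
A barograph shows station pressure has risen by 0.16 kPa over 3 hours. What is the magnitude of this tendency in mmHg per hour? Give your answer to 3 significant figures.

0.16 kPa / 3 h × 7.50062 mmHg/kPa = 0.400 mmHg/h.

0.400 mmHg per hour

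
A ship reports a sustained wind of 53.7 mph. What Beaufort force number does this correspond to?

Beaufort force 9

53.7 mph = 24.0 m/s, which is Beaufort 9 (strong gale, 20.8–24.4 m/s).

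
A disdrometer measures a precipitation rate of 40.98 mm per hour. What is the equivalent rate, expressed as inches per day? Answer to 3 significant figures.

38.7 in/day

40.98 mm/hour × 0.0393701 in/mm × 24 hour/day = 38.7 in/day.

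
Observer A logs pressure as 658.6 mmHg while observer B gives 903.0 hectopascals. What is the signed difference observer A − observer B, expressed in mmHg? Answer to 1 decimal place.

-18.7 mmHg

observer B: 903.0 hPa = 677.306 mmHg.
Difference: 658.600 − 677.306 = -18.7 mmHg.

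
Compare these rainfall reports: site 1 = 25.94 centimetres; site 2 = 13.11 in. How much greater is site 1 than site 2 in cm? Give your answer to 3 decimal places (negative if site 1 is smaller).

site 2: 13.11 in = 33.29940 cm.
Difference: 25.94000 − 33.29940 = -7.359 cm.

-7.359 cm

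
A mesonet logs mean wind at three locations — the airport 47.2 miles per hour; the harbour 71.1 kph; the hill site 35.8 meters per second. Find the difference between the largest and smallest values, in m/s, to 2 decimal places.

16.05 m/s

the airport: 47.2 mph = 21.1003 m/s.
the harbour: 71.1 km/h = 19.7500 m/s.
Spread: 35.8000 − 19.7500 = 16.05 m/s.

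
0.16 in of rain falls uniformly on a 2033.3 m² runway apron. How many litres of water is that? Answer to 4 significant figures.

Depth: 0.16 in × 25.4 = 4.064 mm.
1 mm over 1 m² is 1 L, so volume = 4.064 × 2033.3 = 8263.3312 L ≈ 8263 L.

8263 litres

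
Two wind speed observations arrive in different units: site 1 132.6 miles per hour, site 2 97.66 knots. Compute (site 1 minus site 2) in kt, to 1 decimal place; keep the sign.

site 1: 132.6 mph = 115.226 kt.
Difference: 115.226 − 97.660 = 17.6 kt.

17.6 kt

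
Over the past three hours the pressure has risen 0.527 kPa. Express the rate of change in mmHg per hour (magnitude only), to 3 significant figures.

1.32 mmHg per hour

0.527 kPa / 3 h × 7.50062 mmHg/kPa = 1.32 mmHg/h.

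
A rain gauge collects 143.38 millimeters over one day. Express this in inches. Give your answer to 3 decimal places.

1 mm = 0.0393701 in, so 143.38 × 0.0393701 = 5.645 in.

5.645 in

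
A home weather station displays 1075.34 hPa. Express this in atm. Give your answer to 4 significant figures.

1.061 atm

1 hPa = 0.000986923 atm, so 1075.34 × 0.000986923 = 1.061 atm.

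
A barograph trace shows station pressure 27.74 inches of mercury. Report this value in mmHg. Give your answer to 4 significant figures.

704.6 mmHg

1 inHg = 25.4 mmHg, so 27.74 × 25.4 = 704.6 mmHg.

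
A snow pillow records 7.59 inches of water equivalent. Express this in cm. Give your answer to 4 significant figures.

19.28 cm

1 in = 2.54 cm, so 7.59 × 2.54 = 19.28 cm.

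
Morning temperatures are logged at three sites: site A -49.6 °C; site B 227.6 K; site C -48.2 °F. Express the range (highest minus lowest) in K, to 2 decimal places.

5.04 K

site B: 227.6 K = -45.550 °C.
site C: -48.2 °F = -44.556 °C.
Spread: (-44.556) − (-49.600) = 5.044 °C.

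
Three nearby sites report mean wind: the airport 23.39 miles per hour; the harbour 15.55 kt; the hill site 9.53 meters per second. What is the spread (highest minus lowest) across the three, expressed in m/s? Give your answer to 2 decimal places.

the airport: 23.39 mph = 10.4563 m/s.
the harbour: 15.55 kt = 7.9996 m/s.
Spread: 10.4563 − 7.9996 = 2.46 m/s.

2.46 m/s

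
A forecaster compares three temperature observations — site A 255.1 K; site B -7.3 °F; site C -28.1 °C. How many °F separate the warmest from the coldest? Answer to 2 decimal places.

site A: 255.1 K = -18.050 °C.
site B: -7.3 °F = -21.833 °C.
Spread: (-18.050) − (-28.100) = 10.050 °C = 18.09 °F.

18.09 °F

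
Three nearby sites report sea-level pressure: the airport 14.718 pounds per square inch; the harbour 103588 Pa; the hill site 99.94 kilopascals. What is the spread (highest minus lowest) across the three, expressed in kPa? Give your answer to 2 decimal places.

3.65 kPa

the airport: 14.718 psi = 101.4770 kPa.
the harbour: 103588 Pa = 103.5880 kPa.
Spread: 103.5880 − 99.9400 = 3.65 kPa.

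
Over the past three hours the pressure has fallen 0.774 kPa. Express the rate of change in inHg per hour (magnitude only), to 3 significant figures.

0.774 kPa / 3 h × 0.2953 inHg/kPa = 0.0762 inHg/h.

0.0762 inHg per hour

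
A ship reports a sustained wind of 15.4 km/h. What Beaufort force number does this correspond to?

15.4 km/h = 4.3 m/s, which is Beaufort 3 (gentle breeze, 3.4–5.4 m/s).

Beaufort force 3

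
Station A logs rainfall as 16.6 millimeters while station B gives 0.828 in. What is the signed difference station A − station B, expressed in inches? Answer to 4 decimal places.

station A: 16.6 mm = 0.653543 in.
Difference: 0.653543 − 0.828000 = -0.1745 in.

-0.1745 in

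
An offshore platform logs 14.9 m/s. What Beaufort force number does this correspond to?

14.9 m/s lies in the Beaufort 7 band (near gale, 13.9–17.1 m/s).

Beaufort force 7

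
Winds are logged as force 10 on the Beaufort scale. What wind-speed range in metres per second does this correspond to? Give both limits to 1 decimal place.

Beaufort 10 (storm) spans 24.5–28.4 m/s.

24.5 to 28.4 m/s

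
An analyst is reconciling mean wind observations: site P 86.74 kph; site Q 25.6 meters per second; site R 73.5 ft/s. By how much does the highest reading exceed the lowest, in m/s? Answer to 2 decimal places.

3.20 m/s

site P: 86.74 km/h = 24.0944 m/s.
site R: 73.5 ft/s = 22.4028 m/s.
Spread: 25.6000 − 22.4028 = 3.20 m/s.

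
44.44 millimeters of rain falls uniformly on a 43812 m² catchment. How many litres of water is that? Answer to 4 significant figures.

1 mm over 1 m² is 1 L, so volume = 44.44 × 43812 = 1947005.3 L ≈ 1947000 L.

1947000 litres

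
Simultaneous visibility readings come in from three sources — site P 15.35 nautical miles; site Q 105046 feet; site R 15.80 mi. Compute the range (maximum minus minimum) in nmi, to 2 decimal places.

3.56 nmi

site Q: 105046 ft = 17.2883 nmi.
site R: 15.80 SM = 13.7298 nmi.
Spread: 17.2883 − 13.7298 = 3.56 nmi.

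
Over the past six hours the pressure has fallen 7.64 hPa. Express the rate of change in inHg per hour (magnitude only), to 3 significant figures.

7.64 hPa / 6 h × 0.02953 inHg/hPa = 0.0376 inHg/h.

0.0376 inHg per hour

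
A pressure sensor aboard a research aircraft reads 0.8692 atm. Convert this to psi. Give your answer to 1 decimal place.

12.8 psi

1 atm = 14.6959 psi, so 0.8692 × 14.6959 = 12.8 psi.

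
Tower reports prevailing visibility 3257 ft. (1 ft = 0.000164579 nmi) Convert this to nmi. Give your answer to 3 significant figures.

0.536 nmi

1 ft = 0.000164579 nmi, so 3257 × 0.000164579 = 0.536 nmi.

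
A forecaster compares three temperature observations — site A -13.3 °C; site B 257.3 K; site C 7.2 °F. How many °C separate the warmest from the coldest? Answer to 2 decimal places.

2.55 °C

site B: 257.3 K = -15.850 °C.
site C: 7.2 °F = -13.778 °C.
Spread: (-13.300) − (-15.850) = 2.550 °C.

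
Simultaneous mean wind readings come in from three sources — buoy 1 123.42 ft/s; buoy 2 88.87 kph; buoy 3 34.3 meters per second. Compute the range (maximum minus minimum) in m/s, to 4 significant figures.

buoy 1: 123.42 ft/s = 37.6184 m/s.
buoy 2: 88.87 km/h = 24.6861 m/s.
Spread: 37.6184 − 24.6861 = 12.93 m/s.

12.93 m/s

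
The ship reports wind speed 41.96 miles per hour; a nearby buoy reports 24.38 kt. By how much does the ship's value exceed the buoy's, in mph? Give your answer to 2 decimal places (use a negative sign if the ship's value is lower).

the buoy: 24.38 kt = 28.0560 mph.
Difference: 41.9600 − 28.0560 = 13.90 mph.

13.90 mph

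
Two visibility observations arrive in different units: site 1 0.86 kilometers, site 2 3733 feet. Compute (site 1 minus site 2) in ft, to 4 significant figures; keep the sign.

site 1: 0.86 km = 2821.522 ft.
Difference: 2821.522 − 3733.000 = -911.5 ft.

-911.5 ft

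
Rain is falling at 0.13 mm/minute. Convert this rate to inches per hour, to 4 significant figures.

0.3071 in/hour

0.13 mm/minute × 0.0393701 in/mm × 60 minute/hour = 0.3071 in/hour.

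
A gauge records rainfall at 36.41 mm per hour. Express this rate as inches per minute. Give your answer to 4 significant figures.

0.02389 in/minute

36.41 mm/hour × 0.0393701 in/mm × 0.0166667 hour/minute = 0.02389 in/minute.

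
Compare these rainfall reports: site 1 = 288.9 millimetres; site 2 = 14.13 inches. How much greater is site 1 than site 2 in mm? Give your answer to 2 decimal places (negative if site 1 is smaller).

-70.00 mm

site 2: 14.13 in = 358.9020 mm.
Difference: 288.9000 − 358.9020 = -70.00 mm.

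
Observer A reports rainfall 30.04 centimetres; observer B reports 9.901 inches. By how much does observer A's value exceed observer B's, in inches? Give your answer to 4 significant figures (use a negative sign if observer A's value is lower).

observer A: 30.04 cm = 11.82677 in.
Difference: 11.82677 − 9.90100 = 1.926 in.

1.926 in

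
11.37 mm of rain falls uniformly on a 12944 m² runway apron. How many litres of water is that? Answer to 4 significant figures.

1 mm over 1 m² is 1 L, so volume = 11.37 × 12944 = 147173.28 L ≈ 147200 L.

147200 litres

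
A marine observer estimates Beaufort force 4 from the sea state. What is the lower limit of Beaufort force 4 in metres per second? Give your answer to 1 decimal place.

5.5 m/s

Beaufort 4 (moderate breeze) spans 5.5–7.9 m/s.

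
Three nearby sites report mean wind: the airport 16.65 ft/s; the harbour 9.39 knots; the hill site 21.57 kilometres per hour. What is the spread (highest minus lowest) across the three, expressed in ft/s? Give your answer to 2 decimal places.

the harbour: 9.39 kt = 15.8485 ft/s.
the hill site: 21.57 km/h = 19.6577 ft/s.
Spread: 19.6577 − 15.8485 = 3.81 ft/s.

3.81 ft/s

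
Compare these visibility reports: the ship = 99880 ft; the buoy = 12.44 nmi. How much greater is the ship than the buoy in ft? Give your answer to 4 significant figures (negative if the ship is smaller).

24290 ft

the buoy: 12.44 nmi = 75586.88 ft.
Difference: 99880.00 − 75586.88 = 24290 ft.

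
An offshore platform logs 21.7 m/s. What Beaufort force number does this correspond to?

21.7 m/s lies in the Beaufort 9 band (strong gale, 20.8–24.4 m/s).

Beaufort force 9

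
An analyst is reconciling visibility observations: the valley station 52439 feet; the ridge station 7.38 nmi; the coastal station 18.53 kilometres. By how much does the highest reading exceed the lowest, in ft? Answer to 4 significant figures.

the ridge station: 7.38 nmi = 44841.73 ft.
the coastal station: 18.53 km = 60793.96 ft.
Spread: 60793.96 − 44841.73 = 15950 ft.

15950 ft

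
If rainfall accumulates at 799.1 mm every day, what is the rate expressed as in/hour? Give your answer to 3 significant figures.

1.31 in/hour

799.1 mm/day × 0.0393701 in/mm × 0.0416667 day/hour = 1.31 in/hour.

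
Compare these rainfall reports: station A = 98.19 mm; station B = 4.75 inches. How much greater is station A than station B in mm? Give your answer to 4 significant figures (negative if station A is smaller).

station B: 4.75 in = 120.6500 mm.
Difference: 98.1900 − 120.6500 = -22.46 mm.

-22.46 mm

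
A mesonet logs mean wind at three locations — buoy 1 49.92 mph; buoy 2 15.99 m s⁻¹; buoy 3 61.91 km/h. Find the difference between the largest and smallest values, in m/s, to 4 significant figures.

buoy 1: 49.92 mph = 22.31624 m/s.
buoy 3: 61.91 km/h = 17.19722 m/s.
Spread: 22.31624 − 15.99000 = 6.326 m/s.

6.326 m/s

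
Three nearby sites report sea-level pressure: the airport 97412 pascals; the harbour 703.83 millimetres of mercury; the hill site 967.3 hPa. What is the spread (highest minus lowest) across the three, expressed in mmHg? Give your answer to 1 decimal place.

the airport: 97412 Pa = 730.650 mmHg.
the hill site: 967.3 hPa = 725.535 mmHg.
Spread: 730.650 − 703.830 = 26.8 mmHg.

26.8 mmHg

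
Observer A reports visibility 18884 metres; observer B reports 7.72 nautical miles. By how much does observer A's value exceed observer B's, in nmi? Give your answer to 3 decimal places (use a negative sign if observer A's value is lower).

2.477 nmi

observer A: 18884 m = 10.19654 nmi.
Difference: 10.19654 − 7.72000 = 2.477 nmi.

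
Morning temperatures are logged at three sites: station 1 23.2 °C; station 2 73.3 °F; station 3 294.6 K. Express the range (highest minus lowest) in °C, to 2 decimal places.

station 2: 73.3 °F = 22.944 °C.
station 3: 294.6 K = 21.450 °C.
Spread: 23.200 − 21.450 = 1.750 °C.

1.75 °C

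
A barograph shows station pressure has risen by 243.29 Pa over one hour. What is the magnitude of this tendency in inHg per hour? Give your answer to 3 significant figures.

243.29 Pa / 1 h × 0.0002953 inHg/Pa = 0.0718 inHg/h.

0.0718 inHg per hour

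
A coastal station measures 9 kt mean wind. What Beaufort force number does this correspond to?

9 kt lies in the Beaufort 3 band (gentle breeze, 7–10 kt).

Beaufort force 3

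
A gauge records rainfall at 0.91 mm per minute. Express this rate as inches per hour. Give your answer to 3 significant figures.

2.15 in/hour

0.91 mm/minute × 0.0393701 in/mm × 60 minute/hour = 2.15 in/hour.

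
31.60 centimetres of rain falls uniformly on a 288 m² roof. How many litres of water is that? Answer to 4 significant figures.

Depth: 31.60 cm × 10 = 316 mm.
1 mm over 1 m² is 1 L, so volume = 316 × 288 = 91008 L ≈ 91010 L.

91010 litres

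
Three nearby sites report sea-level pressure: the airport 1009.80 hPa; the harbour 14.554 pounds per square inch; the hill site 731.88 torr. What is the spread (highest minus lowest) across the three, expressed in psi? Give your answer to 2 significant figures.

the airport: 1009.80 hPa = 14.6459 psi.
the hill site: 731.88 mmHg = 14.1522 psi.
Spread: 14.6459 − 14.1522 = 0.49 psi.

0.49 psi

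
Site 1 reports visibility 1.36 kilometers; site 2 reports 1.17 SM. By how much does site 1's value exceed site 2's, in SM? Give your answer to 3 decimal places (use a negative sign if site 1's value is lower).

site 1: 1.36 km = 0.84506 SM.
Difference: 0.84506 − 1.17000 = -0.325 SM.

-0.325 SM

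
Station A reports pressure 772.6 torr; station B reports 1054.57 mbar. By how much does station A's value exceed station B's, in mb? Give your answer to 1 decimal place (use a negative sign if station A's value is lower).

-24.5 mb

station A: 772.6 mmHg = 1030.049 mb.
Difference: 1030.049 − 1054.570 = -24.5 mb.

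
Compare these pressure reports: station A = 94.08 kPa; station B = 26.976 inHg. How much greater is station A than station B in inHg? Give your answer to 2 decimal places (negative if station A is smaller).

station A: 94.08 kPa = 27.7818 inHg.
Difference: 27.7818 − 26.9760 = 0.81 inHg.

0.81 inHg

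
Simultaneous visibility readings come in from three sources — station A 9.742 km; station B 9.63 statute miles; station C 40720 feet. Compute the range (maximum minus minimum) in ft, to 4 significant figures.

18880 ft

station A: 9.742 km = 31961.94 ft.
station B: 9.63 SM = 50846.40 ft.
Spread: 50846.40 − 31961.94 = 18880 ft.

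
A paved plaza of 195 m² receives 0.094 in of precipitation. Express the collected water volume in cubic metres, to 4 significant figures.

0.4656 cubic metres

Depth: 0.094 in × 25.4 = 2.3876 mm.
1 mm over 1 m² is 1 L, so volume = 2.3876 × 195 = 465.582 L = 0.4656 m³.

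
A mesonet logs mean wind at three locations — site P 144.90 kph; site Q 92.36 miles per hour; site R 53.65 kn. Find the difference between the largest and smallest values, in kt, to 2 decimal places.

site P: 144.90 km/h = 78.2397 kt.
site Q: 92.36 mph = 80.2586 kt.
Spread: 80.2586 − 53.6500 = 26.61 kt.

26.61 kt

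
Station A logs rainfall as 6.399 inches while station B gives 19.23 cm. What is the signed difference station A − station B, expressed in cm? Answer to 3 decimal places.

-2.977 cm

station A: 6.399 in = 16.25346 cm.
Difference: 16.25346 − 19.23000 = -2.977 cm.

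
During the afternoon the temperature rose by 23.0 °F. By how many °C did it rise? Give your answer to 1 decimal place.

For a temperature change the 32° offset cancels: Δ°C = 23.0 × 0.5556 = 12.8 °C.

12.8 °C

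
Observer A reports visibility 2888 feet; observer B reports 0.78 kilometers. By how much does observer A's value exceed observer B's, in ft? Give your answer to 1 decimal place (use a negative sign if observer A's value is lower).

328.9 ft

observer B: 0.78 km = 2559.055 ft.
Difference: 2888.000 − 2559.055 = 328.9 ft.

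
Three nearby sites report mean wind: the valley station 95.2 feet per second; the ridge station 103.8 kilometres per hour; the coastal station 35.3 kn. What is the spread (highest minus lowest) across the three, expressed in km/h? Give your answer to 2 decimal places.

39.09 km/h

the valley station: 95.2 ft/s = 104.4611 km/h.
the coastal station: 35.3 kt = 65.3756 km/h.
Spread: 104.4611 − 65.3756 = 39.09 km/h.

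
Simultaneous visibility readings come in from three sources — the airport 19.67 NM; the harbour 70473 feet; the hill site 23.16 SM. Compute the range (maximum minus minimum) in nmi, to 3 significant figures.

the harbour: 70473 ft = 11.5984 nmi.
the hill site: 23.16 SM = 20.1255 nmi.
Spread: 20.1255 − 11.5984 = 8.53 nmi.

8.53 nmi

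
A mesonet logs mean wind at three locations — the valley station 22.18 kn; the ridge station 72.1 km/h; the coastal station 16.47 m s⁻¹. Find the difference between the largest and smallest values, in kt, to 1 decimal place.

16.8 kt

the ridge station: 72.1 km/h = 38.931 kt.
the coastal station: 16.47 m/s = 32.015 kt.
Spread: 38.931 − 22.180 = 16.8 kt.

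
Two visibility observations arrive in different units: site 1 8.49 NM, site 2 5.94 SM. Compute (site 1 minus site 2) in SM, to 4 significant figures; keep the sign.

site 1: 8.49 nmi = 9.77012 SM.
Difference: 9.77012 − 5.94000 = 3.830 SM.

3.830 SM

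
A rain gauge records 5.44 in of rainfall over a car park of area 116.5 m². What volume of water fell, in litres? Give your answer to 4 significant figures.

16100 litres

Depth: 5.44 in × 25.4 = 138.176 mm.
1 mm over 1 m² is 1 L, so volume = 138.176 × 116.5 = 16097.504 L ≈ 16100 L.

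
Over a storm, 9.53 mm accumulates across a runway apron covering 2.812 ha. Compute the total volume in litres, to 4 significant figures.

268000 litres

Area: 2.812 ha = 28120 m².
1 mm over 1 m² is 1 L, so volume = 9.53 × 28120 = 267983.6 L ≈ 268000 L.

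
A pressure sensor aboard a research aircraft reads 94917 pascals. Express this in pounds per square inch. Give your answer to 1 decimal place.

13.8 psi

1 Pa = 0.000145038 psi, so 94917 × 0.000145038 = 13.8 psi.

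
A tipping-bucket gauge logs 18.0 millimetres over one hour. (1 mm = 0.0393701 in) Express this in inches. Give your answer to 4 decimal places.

0.7087 in

1 mm = 0.0393701 in, so 18.0 × 0.0393701 = 0.7087 in.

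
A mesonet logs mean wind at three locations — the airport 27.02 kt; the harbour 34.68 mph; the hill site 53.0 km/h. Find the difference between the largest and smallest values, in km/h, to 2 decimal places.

the airport: 27.02 kt = 50.0410 km/h.
the harbour: 34.68 mph = 55.8120 km/h.
Spread: 55.8120 − 50.0410 = 5.77 km/h.

5.77 km/h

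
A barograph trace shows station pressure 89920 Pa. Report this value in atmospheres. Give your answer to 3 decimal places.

1 Pa = 9.86923e-06 atm, so 89920 × 9.86923e-06 = 0.887 atm.

0.887 atm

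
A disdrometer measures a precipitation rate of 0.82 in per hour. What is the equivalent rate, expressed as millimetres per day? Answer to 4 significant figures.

0.82 in/hour × 25.4 mm/in × 24 hour/day = 499.9 mm/day.

499.9 mm/day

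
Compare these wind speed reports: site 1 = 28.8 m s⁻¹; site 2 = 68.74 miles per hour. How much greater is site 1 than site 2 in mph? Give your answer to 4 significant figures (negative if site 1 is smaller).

-4.316 mph

site 1: 28.8 m/s = 64.42377 mph.
Difference: 64.42377 − 68.74000 = -4.316 mph.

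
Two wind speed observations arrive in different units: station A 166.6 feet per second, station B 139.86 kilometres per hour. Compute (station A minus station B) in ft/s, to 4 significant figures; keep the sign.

station B: 139.86 km/h = 127.4606 ft/s.
Difference: 166.6000 − 127.4606 = 39.14 ft/s.

39.14 ft/s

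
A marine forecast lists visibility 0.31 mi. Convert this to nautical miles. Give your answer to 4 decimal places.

1 SM = 0.868976 nmi, so 0.31 × 0.868976 = 0.2694 nmi.

0.2694 nmi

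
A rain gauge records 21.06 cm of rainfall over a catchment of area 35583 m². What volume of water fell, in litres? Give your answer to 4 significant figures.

7494000 litres

Depth: 21.06 cm × 10 = 210.6 mm.
1 mm over 1 m² is 1 L, so volume = 210.6 × 35583 = 7493779.8 L ≈ 7494000 L.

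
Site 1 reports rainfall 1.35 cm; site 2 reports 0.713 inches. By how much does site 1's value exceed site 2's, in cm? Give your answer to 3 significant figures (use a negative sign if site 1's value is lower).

-0.461 cm

site 2: 0.713 in = 1.81102 cm.
Difference: 1.35000 − 1.81102 = -0.461 cm.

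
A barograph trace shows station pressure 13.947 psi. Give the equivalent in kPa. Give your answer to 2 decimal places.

96.16 kPa

1 psi = 6.89476 kPa, so 13.947 × 6.89476 = 96.16 kPa.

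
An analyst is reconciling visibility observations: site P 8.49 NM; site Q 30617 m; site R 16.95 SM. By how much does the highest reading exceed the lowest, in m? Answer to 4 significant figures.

14890 m

site P: 8.49 nmi = 15723.48 m.
site R: 16.95 SM = 27278.38 m.
Spread: 30617.00 − 15723.48 = 14890 m.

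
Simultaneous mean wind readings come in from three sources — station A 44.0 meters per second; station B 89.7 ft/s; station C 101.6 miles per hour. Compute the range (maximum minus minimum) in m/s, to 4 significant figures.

station B: 89.7 ft/s = 27.3406 m/s.
station C: 101.6 mph = 45.4193 m/s.
Spread: 45.4193 − 27.3406 = 18.08 m/s.

18.08 m/s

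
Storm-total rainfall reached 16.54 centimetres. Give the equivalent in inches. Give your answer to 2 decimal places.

1 cm = 0.393701 in, so 16.54 × 0.393701 = 6.51 in.

6.51 in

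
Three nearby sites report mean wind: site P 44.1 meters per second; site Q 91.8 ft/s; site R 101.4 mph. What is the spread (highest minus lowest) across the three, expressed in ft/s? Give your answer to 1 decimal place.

site P: 44.1 m/s = 144.685 ft/s.
site R: 101.4 mph = 148.720 ft/s.
Spread: 148.720 − 91.800 = 56.9 ft/s.

56.9 ft/s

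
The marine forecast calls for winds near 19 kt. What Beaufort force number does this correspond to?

19 kt lies in the Beaufort 5 band (fresh breeze, 17–21 kt).

Beaufort force 5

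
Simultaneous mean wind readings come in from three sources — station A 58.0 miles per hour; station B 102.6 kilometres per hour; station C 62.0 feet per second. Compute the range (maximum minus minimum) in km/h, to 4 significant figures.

station A: 58.0 mph = 93.3420 km/h.
station C: 62.0 ft/s = 68.0314 km/h.
Spread: 102.6000 − 68.0314 = 34.57 km/h.

34.57 km/h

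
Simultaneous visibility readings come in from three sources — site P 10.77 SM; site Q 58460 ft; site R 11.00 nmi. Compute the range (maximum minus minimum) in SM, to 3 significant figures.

site Q: 58460 ft = 11.0720 SM.
site R: 11.00 nmi = 12.6586 SM.
Spread: 12.6586 − 10.7700 = 1.89 SM.

1.89 SM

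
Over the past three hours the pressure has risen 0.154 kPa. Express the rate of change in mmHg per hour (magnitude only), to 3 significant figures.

0.385 mmHg per hour

0.154 kPa / 3 h × 7.50062 mmHg/kPa = 0.385 mmHg/h.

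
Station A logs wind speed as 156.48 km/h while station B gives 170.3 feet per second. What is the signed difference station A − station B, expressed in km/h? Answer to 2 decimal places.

station B: 170.3 ft/s = 186.8668 km/h.
Difference: 156.4800 − 186.8668 = -30.39 km/h.

-30.39 km/h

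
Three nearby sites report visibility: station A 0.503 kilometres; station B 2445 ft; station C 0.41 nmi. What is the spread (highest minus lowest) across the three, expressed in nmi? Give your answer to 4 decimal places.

0.1384 nmi

station A: 0.503 km = 0.271598 nmi.
station B: 2445 ft = 0.402395 nmi.
Spread: 0.410000 − 0.271598 = 0.1384 nmi.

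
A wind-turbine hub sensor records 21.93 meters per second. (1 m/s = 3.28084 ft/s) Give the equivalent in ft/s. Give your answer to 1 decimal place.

1 m/s = 3.28084 ft/s, so 21.93 × 3.28084 = 71.9 ft/s.

71.9 ft/s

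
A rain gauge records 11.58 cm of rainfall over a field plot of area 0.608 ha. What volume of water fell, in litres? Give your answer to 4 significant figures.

Depth: 11.58 cm × 10 = 115.8 mm.
Area: 0.608 ha = 6080 m².
1 mm over 1 m² is 1 L, so volume = 115.8 × 6080 = 704064 L ≈ 704100 L.

704100 litres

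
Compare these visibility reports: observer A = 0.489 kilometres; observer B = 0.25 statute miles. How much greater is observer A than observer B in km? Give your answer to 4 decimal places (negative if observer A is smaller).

observer B: 0.25 SM = 0.402336 km.
Difference: 0.489000 − 0.402336 = 0.0867 km.

0.0867 km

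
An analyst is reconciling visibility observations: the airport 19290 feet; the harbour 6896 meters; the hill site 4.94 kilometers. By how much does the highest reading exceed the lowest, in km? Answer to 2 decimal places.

the airport: 19290 ft = 5.8796 km.
the harbour: 6896 m = 6.8960 km.
Spread: 6.8960 − 4.9400 = 1.96 km.

1.96 km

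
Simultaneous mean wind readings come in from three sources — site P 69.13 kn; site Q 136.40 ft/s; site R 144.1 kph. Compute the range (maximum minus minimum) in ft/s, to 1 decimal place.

19.7 ft/s

site P: 69.13 kt = 116.678 ft/s.
site R: 144.1 km/h = 131.325 ft/s.
Spread: 136.400 − 116.678 = 19.7 ft/s.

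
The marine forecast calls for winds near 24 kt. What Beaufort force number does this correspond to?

24 kt lies in the Beaufort 6 band (strong breeze, 22–27 kt).

Beaufort force 6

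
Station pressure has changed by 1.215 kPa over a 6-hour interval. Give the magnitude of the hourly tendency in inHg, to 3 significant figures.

1.215 kPa / 6 h × 0.2953 inHg/kPa = 0.0598 inHg/h.

0.0598 inHg per hour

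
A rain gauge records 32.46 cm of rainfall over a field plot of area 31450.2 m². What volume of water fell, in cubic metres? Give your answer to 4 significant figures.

Depth: 32.46 cm × 10 = 324.6 mm.
1 mm over 1 m² is 1 L, so volume = 324.6 × 31450.2 = 10208735 L = 10210 m³.

10210 cubic metres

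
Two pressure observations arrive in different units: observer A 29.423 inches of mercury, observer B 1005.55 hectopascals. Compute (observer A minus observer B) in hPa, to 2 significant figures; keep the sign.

observer A: 29.423 inHg = 996.377 hPa.
Difference: 996.377 − 1005.550 = -9.2 hPa.

-9.2 hPa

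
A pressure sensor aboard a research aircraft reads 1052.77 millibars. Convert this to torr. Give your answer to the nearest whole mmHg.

1 mb = 0.750062 mmHg, so 1052.77 × 0.750062 = 790 mmHg.

790 mmHg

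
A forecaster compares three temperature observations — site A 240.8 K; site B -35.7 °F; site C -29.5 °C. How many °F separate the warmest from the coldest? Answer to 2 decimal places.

site A: 240.8 K = -32.350 °C.
site B: -35.7 °F = -37.611 °C.
Spread: (-29.500) − (-37.611) = 8.111 °C = 14.60 °F.

14.60 °F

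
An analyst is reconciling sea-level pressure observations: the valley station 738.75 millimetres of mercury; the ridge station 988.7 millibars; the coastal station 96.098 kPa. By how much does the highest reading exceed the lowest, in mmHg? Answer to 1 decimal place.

the ridge station: 988.7 mb = 741.586 mmHg.
the coastal station: 96.098 kPa = 720.794 mmHg.
Spread: 741.586 − 720.794 = 20.8 mmHg.

20.8 mmHg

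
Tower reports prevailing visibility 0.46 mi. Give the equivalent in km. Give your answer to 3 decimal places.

1 SM = 1.60934 km, so 0.46 × 1.60934 = 0.740 km.

0.740 km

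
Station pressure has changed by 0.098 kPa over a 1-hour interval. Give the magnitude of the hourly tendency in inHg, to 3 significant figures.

0.0289 inHg per hour

0.098 kPa / 1 h × 0.2953 inHg/kPa = 0.0289 inHg/h.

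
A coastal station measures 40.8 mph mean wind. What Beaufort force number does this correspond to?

Beaufort force 8

40.8 mph = 18.2 m/s, which is Beaufort 8 (gale, 17.2–20.7 m/s).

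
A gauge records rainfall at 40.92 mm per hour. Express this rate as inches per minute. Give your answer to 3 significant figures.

40.92 mm/hour × 0.0393701 in/mm × 0.0166667 hour/minute = 0.0269 in/minute.

0.0269 in/minute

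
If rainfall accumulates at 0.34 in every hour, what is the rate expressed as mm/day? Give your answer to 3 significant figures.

0.34 in/hour × 25.4 mm/in × 24 hour/day = 207 mm/day.

207 mm/day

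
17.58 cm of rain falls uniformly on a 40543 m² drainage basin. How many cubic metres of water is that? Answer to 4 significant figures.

Depth: 17.58 cm × 10 = 175.8 mm.
1 mm over 1 m² is 1 L, so volume = 175.8 × 40543 = 7127459.4 L = 7127 m³.

7127 cubic metres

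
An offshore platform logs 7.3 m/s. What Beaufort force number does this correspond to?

7.3 m/s lies in the Beaufort 4 band (moderate breeze, 5.5–7.9 m/s).

Beaufort force 4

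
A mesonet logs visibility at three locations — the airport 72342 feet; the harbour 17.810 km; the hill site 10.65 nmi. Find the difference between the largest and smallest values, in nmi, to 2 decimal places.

2.29 nmi

the airport: 72342 ft = 11.9060 nmi.
the harbour: 17.810 km = 9.6166 nmi.
Spread: 11.9060 − 9.6166 = 2.29 nmi.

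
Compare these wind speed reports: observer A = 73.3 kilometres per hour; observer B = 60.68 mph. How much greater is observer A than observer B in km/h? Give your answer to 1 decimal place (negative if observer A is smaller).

observer B: 60.68 mph = 97.655 km/h.
Difference: 73.300 − 97.655 = -24.4 km/h.

-24.4 km/h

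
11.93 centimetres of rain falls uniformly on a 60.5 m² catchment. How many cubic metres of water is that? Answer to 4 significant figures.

Depth: 11.93 cm × 10 = 119.3 mm.
1 mm over 1 m² is 1 L, so volume = 119.3 × 60.5 = 7217.65 L = 7.218 m³.

7.218 cubic metres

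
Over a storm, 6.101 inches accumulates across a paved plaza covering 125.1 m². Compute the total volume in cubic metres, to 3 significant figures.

19.4 cubic metres

Depth: 6.101 in × 25.4 = 154.9654 mm.
1 mm over 1 m² is 1 L, so volume = 154.9654 × 125.1 = 19386.172 L = 19.4 m³.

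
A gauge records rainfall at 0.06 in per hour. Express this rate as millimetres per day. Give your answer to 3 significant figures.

0.06 in/hour × 25.4 mm/in × 24 hour/day = 36.6 mm/day.

36.6 mm/day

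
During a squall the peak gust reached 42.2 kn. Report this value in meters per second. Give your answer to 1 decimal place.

1 kt = 0.514444 m/s, so 42.2 × 0.514444 = 21.7 m/s.

21.7 m/s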